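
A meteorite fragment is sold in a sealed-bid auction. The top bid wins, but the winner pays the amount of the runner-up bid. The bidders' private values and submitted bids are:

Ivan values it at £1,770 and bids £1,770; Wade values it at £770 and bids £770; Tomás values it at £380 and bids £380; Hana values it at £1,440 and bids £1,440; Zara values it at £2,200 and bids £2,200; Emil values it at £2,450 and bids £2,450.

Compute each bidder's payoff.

Payoffs: Ivan £0, Wade £0, Tomás £0, Hana £0, Zara £0, Emil £250.

Ordered from highest: Emil £2,450, then Zara £2,200, then Ivan £1,770, then Hana £1,440, then Wade £770, then Tomás £380.
Emil has the top bid and wins; the price is the second-highest bid, £2,200.
Emil's payoff = £2,450 − £2,200 = £250. All other bidders lose, so their payoff is 0.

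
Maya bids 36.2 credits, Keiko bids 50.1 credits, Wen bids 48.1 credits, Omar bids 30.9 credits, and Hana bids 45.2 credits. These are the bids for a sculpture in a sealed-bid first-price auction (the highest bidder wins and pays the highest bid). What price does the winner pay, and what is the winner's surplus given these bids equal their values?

The winner pays 50.1 credits for a surplus of 0.0 credits.

Bids in descending order: Keiko 50.1 credits > Wen 48.1 credits > Hana 45.2 credits > Maya 36.2 credits > Omar 30.9 credits.
Keiko is the highest bidder, so Keiko wins.
Under the first-price rule, the price is the highest bid: 50.1 credits.
Surplus = 50.1 credits − 50.1 credits = 0.0 credits.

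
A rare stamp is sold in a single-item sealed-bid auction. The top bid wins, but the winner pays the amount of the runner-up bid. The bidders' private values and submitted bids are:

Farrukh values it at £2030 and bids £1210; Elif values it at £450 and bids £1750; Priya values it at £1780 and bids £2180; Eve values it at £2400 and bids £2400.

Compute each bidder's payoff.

Bids in descending order: Eve £2400 > Priya £2180 > Elif £1750 > Farrukh £1210.
Eve has the top bid and wins; the price is the second-highest bid, £2180.
Eve's payoff = £2400 − £2180 = £220. All other bidders lose, so their payoff is 0.

Payoffs: Farrukh £0, Elif £0, Priya £0, Eve £220.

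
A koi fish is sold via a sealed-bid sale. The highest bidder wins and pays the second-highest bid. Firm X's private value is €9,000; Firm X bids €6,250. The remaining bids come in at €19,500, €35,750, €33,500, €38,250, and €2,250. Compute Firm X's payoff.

€0

Highest competing bid: €38,250.
Firm X's bid €6,250 is not the highest, so Firm X loses, pays nothing, and earns zero payoff.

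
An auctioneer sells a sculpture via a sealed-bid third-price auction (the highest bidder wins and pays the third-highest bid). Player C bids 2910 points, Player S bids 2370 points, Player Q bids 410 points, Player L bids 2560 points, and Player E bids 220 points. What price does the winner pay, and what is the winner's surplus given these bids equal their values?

Price 2370 points; surplus 540 points.

Ranking the bids: Player C 2910 points, then Player L 2560 points, then Player S 2370 points, then Player Q 410 points, then Player E 220 points.
Player C is the highest bidder, so Player C wins.
Under the third-price rule, the price is the third-highest bid: 2370 points.
Surplus = 2910 points − 2370 points = 540 points.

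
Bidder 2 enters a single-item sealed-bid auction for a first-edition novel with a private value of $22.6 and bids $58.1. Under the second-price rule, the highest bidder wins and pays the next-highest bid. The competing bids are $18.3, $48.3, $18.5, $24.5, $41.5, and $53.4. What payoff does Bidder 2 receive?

Highest competing bid: $53.4.
Bidder 2's bid $58.1 is the highest overall, so Bidder 2 wins and pays the second-highest bid, $53.4.
Payoff = value − price = $22.6 − $53.4 = -$30.8.
Overbidding won the item at a price above value — truthful bidding would have avoided this loss.

Payoff = -$30.8.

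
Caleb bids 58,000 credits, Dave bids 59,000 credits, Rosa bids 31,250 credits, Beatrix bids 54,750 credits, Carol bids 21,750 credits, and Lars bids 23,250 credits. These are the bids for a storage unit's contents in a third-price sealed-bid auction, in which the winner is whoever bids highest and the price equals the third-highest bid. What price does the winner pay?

Price paid: 54,750 credits.

Bids in descending order: Dave 59,000 credits, then Caleb 58,000 credits, then Beatrix 54,750 credits, then Rosa 31,250 credits, then Lars 23,250 credits, then Carol 21,750 credits.
Dave is the highest bidder, so Dave wins.
Under the third-price rule, the price is the third-highest bid: 54,750 credits.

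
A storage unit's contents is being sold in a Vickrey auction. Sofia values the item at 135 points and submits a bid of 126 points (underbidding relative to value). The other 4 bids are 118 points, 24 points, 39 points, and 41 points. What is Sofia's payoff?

Sofia's payoff: 17 points.

Highest competing bid: 118 points.
Sofia's bid 126 points is the highest overall, so Sofia wins and pays the second-highest bid, 118 points.
Payoff = value − price = 135 points − 118 points = 17 points.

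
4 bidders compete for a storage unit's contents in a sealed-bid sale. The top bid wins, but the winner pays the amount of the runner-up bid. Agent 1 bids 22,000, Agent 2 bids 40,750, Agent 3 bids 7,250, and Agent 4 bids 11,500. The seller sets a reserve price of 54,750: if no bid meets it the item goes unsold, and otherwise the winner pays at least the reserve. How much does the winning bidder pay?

unsold

Sorted high to low: Agent 2 40,750; Agent 1 22,000; Agent 4 11,500; Agent 3 7,250.
The top bid 40,750 is below the reserve 54,750, so the item goes unsold and nothing is paid.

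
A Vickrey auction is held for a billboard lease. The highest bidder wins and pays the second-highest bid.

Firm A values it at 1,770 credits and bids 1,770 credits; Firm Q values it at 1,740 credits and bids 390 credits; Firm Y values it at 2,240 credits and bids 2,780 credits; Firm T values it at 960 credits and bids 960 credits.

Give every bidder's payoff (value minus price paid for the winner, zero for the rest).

Firm A 0 credits, Firm Q 0 credits, Firm Y 470 credits, Firm T 0 credits.

Sorted high to low: Firm Y 2,780 credits > Firm A 1,770 credits > Firm T 960 credits > Firm Q 390 credits.
Firm Y has the top bid and wins; the price is the second-highest bid, 1,770 credits.
Firm Y's payoff = 2,240 credits − 1,770 credits = 470 credits. All other bidders lose, so their payoff is 0.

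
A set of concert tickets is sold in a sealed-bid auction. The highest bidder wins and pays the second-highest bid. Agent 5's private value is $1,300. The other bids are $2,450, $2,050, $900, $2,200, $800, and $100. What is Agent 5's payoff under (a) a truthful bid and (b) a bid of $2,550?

The highest competing bid is $2,450.
Bidding truthfully at $1,300: the top bid is $2,450 (a rival), so Agent 5 loses. Payoff = $0.
Bidding $2,550: Agent 5 has the top bid, wins, and pays the second-highest bid $2,450. Payoff = $1,300 − $2,450 = -$1,150.
This is the dominant-strategy logic: truthful bidding weakly beats any alternative.

(a) $0  (b) -$1,150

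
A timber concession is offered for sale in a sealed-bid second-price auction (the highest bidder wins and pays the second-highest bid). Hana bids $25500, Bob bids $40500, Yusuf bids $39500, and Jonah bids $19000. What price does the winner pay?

Price paid: $39500.

Ordered from highest: Bob $40500 > Yusuf $39500 > Hana $25500 > Jonah $19000.
Bob is the highest bidder, so Bob wins.
Under the second-price rule, the price is the second-highest bid: $39500.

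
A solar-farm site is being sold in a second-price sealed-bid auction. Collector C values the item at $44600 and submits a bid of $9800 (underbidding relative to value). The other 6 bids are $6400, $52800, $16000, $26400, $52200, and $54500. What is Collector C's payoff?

Collector C's payoff: $0.

Highest competing bid: $54500.
Collector C's bid $9800 is not the highest, so Collector C loses, pays nothing, and earns zero payoff.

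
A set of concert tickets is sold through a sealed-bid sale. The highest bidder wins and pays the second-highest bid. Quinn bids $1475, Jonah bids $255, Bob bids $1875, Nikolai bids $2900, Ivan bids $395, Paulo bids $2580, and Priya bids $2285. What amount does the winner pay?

$2580

Sorted high to low: Nikolai $2900, then Paulo $2580, then Priya $2285, then Bob $1875, then Quinn $1475, then Ivan $395, then Jonah $255.
Nikolai has the highest bid, so Nikolai wins.
The second-highest bid is $2580, so that is what Nikolai pays.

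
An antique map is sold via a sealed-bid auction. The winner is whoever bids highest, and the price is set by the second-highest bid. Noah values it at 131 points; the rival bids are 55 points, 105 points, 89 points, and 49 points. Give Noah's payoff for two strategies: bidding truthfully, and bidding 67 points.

Truthful: 26 points; alternative: 0 points.

The highest competing bid is 105 points.
Bidding truthfully at 131 points: Noah has the top bid, wins, and pays the second-highest bid 105 points. Payoff = 131 points − 105 points = 26 points.
Bidding 67 points: the top bid is 105 points (a rival), so Noah loses. Payoff = 0 points.
This is the dominant-strategy logic: truthful bidding weakly beats any alternative.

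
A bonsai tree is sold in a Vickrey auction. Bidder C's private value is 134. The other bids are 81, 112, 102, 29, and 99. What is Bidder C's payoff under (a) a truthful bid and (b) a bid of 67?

Truthful: 22; alternative: 0.

The highest competing bid is 112.
Bidding truthfully at 134: Bidder C has the top bid, wins, and pays the second-highest bid 112. Payoff = 134 − 112 = 22.
Bidding 67: the top bid is 112 (a rival), so Bidder C loses. Payoff = 0.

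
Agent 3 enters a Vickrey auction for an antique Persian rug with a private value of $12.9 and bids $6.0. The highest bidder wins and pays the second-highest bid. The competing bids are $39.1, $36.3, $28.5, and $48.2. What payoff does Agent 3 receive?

Highest competing bid: $48.2.
Agent 3's bid $6.0 is not the highest, so Agent 3 loses, pays nothing, and earns zero payoff.

Payoff = $0.0.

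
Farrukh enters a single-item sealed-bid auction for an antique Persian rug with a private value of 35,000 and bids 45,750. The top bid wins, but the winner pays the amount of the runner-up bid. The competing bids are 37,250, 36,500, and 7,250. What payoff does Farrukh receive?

Highest competing bid: 37,250.
Farrukh's bid 45,750 is the highest overall, so Farrukh wins and pays the second-highest bid, 37,250.
Payoff = value − price = 35,000 − 37,250 = -2,250.
Overbidding won the item at a price above value — truthful bidding would have avoided this loss.

Farrukh's payoff: -2,250.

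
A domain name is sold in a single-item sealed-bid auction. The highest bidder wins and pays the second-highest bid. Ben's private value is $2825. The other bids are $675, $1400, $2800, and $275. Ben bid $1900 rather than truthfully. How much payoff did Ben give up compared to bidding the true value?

The highest competing bid is $2800.
Bidding truthfully at $2825: Ben has the top bid, wins, and pays the second-highest bid $2800. Payoff = $2825 − $2800 = $25.
Bidding $1900: the top bid is $2800 (a rival), so Ben loses. Payoff = $0.
Regret = truthful payoff − actual payoff = $25 − $0 = $25.

Payoff forgone: $25.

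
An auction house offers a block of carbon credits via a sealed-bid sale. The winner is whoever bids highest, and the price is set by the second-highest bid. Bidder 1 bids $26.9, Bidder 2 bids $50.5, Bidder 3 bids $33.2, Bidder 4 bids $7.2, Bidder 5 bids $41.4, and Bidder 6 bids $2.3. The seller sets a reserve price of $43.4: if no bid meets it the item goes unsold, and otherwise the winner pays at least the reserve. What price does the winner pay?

$43.4

Ranking the bids: Bidder 2 $50.5 > Bidder 5 $41.4 > Bidder 3 $33.2 > Bidder 1 $26.9 > Bidder 4 $7.2 > Bidder 6 $2.3.
Bidder 2 has the highest bid, so Bidder 2 wins.
The second-highest bid is $41.4, but the reserve $43.4 is higher, so the price is the reserve.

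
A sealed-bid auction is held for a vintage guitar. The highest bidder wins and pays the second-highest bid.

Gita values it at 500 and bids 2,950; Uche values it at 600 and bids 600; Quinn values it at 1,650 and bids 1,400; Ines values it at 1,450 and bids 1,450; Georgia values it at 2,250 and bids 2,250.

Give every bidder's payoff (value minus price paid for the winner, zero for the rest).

Ranking the bids: Gita 2,950, then Georgia 2,250, then Ines 1,450, then Quinn 1,400, then Uche 600.
Gita has the top bid and wins; the price is the second-highest bid, 2,250.
Gita's payoff = 500 − 2,250 = -1,750. All other bidders lose, so their payoff is 0.

Gita -1,750, Uche 0, Quinn 0, Ines 0, Georgia 0.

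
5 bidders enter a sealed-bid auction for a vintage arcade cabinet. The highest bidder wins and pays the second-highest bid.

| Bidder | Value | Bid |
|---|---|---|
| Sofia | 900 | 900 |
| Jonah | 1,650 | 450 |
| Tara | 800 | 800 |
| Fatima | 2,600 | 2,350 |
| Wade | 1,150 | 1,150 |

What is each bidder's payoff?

Ranking the bids: Fatima 2,350, then Wade 1,150, then Sofia 900, then Tara 800, then Jonah 450.
Fatima has the top bid and wins; the price is the second-highest bid, 1,150.
Fatima's payoff = 2,600 − 1,150 = 1,450. All other bidders lose, so their payoff is 0.

Sofia 0, Jonah 0, Tara 0, Fatima 1,450, Wade 0.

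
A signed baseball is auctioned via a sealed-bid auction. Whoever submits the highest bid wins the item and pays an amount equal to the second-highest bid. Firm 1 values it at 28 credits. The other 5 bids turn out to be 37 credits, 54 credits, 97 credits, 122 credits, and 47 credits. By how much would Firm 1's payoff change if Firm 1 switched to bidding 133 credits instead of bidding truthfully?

The highest competing bid is 122 credits.
Bidding truthfully at 28 credits: the top bid is 122 credits (a rival), so Firm 1 loses. Payoff = 0 credits.
Bidding 133 credits: Firm 1 has the top bid, wins, and pays the second-highest bid 122 credits. Payoff = 28 credits − 122 credits = -94 credits.
Change = -94 credits − 0 credits = -94 credits.
This is the dominant-strategy logic: truthful bidding weakly beats any alternative.

Change in payoff: -94 credits.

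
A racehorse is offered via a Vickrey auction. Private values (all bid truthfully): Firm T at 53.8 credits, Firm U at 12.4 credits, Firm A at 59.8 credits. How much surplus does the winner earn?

Sorted high to low: Firm A 59.8 credits > Firm T 53.8 credits > Firm U 12.4 credits.
Firm A wins with the top bid and pays the second-highest, 53.8 credits.
Surplus = 59.8 credits − 53.8 credits = 6.0 credits.

Surplus = 6.0 credits.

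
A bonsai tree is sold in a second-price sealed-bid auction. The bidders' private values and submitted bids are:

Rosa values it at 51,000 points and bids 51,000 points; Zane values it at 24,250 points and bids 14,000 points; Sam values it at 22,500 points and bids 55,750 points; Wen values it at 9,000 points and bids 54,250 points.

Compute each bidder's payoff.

Rosa 0 points, Zane 0 points, Sam -31,750 points, Wen 0 points.

Ranking the bids: Sam 55,750 points; Wen 54,250 points; Rosa 51,000 points; Zane 14,000 points.
Sam has the top bid and wins; the price is the second-highest bid, 54,250 points.
Sam's payoff = 22,500 points − 54,250 points = -31,750 points. All other bidders lose, so their payoff is 0.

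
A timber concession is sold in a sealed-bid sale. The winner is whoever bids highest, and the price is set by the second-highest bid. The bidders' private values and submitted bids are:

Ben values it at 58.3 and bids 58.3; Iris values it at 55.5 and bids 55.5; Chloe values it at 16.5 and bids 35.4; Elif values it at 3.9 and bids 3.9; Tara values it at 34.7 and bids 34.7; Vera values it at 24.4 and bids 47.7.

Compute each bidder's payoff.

Bids in descending order: Ben 58.3, then Iris 55.5, then Vera 47.7, then Chloe 35.4, then Tara 34.7, then Elif 3.9.
Ben has the top bid and wins; the price is the second-highest bid, 55.5.
Ben's payoff = 58.3 − 55.5 = 2.8. All other bidders lose, so their payoff is 0.

Ben 2.8, Iris 0.0, Chloe 0.0, Elif 0.0, Tara 0.0, Vera 0.0.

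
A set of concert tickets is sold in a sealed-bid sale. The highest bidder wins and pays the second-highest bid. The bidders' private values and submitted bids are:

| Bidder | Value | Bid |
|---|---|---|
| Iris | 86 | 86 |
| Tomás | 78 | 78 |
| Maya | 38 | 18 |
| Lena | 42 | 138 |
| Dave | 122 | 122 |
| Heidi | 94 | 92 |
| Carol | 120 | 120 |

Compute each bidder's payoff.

Payoffs: Iris 0, Tomás 0, Maya 0, Lena -80, Dave 0, Heidi 0, Carol 0.

Bids in descending order: Lena 138, then Dave 122, then Carol 120, then Heidi 92, then Iris 86, then Tomás 78, then Maya 18.
Lena has the top bid and wins; the price is the second-highest bid, 122.
Lena's payoff = 42 − 122 = -80. All other bidders lose, so their payoff is 0.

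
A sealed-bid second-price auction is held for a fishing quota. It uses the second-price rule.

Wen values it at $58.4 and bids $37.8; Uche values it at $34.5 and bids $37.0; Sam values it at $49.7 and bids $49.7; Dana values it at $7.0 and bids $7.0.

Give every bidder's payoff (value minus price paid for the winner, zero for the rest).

Wen $0.0, Uche $0.0, Sam $11.9, Dana $0.0.

Ordered from highest: Sam $49.7; Wen $37.8; Uche $37.0; Dana $7.0.
Sam has the top bid and wins; the price is the second-highest bid, $37.8.
Sam's payoff = $49.7 − $37.8 = $11.9. All other bidders lose, so their payoff is 0.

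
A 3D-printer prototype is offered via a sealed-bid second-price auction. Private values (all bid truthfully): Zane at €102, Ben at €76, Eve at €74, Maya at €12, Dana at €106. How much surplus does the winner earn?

Sorted high to low: Dana €106 > Zane €102 > Ben €76 > Eve €74 > Maya €12.
Dana wins with the top bid and pays the second-highest, €102.
Surplus = €106 − €102 = €4.

Winner's surplus: €4.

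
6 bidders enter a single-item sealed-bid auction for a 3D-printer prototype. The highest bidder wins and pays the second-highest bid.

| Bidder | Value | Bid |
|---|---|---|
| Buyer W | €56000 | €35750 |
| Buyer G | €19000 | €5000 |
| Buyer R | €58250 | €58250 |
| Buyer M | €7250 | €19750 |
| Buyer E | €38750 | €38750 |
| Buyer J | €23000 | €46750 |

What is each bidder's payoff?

Bids in descending order: Buyer R €58250; Buyer J €46750; Buyer E €38750; Buyer W €35750; Buyer M €19750; Buyer G €5000.
Buyer R has the top bid and wins; the price is the second-highest bid, €46750.
Buyer R's payoff = €58250 − €46750 = €11500. All other bidders lose, so their payoff is 0.

Buyer W €0, Buyer G €0, Buyer R €11500, Buyer M €0, Buyer E €0, Buyer J €0.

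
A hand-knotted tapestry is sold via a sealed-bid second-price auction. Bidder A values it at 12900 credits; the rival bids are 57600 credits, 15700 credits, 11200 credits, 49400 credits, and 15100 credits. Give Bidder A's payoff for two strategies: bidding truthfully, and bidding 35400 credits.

The highest competing bid is 57600 credits.
Bidding truthfully at 12900 credits: the top bid is 57600 credits (a rival), so Bidder A loses. Payoff = 0 credits.
Bidding 35400 credits: the top bid is 57600 credits (a rival), so Bidder A loses. Payoff = 0 credits.
The bid only affects whether you win, not the price — here both bids land on the same side of the top rival bid, so the deviation is payoff-neutral.

Truthful: 0 credits; alternative: 0 credits.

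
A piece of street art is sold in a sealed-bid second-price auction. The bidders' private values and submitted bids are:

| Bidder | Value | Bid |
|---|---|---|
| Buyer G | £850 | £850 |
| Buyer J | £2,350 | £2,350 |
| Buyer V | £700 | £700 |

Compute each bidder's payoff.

Buyer G £0, Buyer J £1,500, Buyer V £0.

Sorted high to low: Buyer J £2,350, then Buyer G £850, then Buyer V £700.
Buyer J has the top bid and wins; the price is the second-highest bid, £850.
Buyer J's payoff = £2,350 − £850 = £1,500. All other bidders lose, so their payoff is 0.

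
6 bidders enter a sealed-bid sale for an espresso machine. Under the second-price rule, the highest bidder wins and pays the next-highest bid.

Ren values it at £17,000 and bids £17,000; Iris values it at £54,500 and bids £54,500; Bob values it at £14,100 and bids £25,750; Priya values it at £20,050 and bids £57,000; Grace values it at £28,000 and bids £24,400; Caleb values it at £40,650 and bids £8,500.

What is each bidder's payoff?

Bids in descending order: Priya £57,000 > Iris £54,500 > Bob £25,750 > Grace £24,400 > Ren £17,000 > Caleb £8,500.
Priya has the top bid and wins; the price is the second-highest bid, £54,500.
Priya's payoff = £20,050 − £54,500 = -£34,450. All other bidders lose, so their payoff is 0.

Ren £0, Iris £0, Bob £0, Priya -£34,450, Grace £0, Caleb £0.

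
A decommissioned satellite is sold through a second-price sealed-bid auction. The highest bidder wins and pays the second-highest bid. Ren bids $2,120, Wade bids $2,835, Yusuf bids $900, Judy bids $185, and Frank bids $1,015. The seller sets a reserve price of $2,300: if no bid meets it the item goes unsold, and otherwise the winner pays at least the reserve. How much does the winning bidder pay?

Price paid: $2,300.

Sorted high to low: Wade $2,835, then Ren $2,120, then Frank $1,015, then Yusuf $900, then Judy $185.
Wade has the highest bid, so Wade wins.
The second-highest bid is $2,120, but the reserve $2,300 is higher, so the price is the reserve.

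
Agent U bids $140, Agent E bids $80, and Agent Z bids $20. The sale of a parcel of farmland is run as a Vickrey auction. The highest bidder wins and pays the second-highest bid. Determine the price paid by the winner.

Sorted high to low: Agent U $140; Agent E $80; Agent Z $20.
Agent U has the highest bid, so Agent U wins.
The second-highest bid is $80, so that is what Agent U pays.

The winner pays $80.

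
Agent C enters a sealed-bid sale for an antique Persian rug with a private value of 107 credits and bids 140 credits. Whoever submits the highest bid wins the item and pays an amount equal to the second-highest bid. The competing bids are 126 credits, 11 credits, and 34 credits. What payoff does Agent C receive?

Highest competing bid: 126 credits.
Agent C's bid 140 credits is the highest overall, so Agent C wins and pays the second-highest bid, 126 credits.
Payoff = value − price = 107 credits − 126 credits = -19 credits.
Overbidding won the item at a price above value — truthful bidding would have avoided this loss.

Agent C's payoff: -19 credits.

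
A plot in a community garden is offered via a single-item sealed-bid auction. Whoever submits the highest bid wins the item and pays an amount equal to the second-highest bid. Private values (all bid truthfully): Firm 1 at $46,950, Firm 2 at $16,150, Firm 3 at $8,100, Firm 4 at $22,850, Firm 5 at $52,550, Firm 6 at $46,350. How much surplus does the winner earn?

$5,600

Ranking the bids: Firm 5 $52,550; Firm 1 $46,950; Firm 6 $46,350; Firm 4 $22,850; Firm 2 $16,150; Firm 3 $8,100.
Firm 5 wins with the top bid and pays the second-highest, $46,950.
Surplus = $52,550 − $46,950 = $5,600.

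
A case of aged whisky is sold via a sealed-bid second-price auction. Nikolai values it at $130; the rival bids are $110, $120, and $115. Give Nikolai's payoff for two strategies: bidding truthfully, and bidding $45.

Truthful: $10; alternative: $0.

The highest competing bid is $120.
Bidding truthfully at $130: Nikolai has the top bid, wins, and pays the second-highest bid $120. Payoff = $130 − $120 = $10.
Bidding $45: the top bid is $120 (a rival), so Nikolai loses. Payoff = $0.
Deviating from a truthful bid can only lose payoff in a second-price auction — never gain.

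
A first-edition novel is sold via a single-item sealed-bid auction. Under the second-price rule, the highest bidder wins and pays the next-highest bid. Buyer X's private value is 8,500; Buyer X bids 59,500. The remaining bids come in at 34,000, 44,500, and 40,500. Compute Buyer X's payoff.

Buyer X's payoff: -36,000.

Highest competing bid: 44,500.
Buyer X's bid 59,500 is the highest overall, so Buyer X wins and pays the second-highest bid, 44,500.
Payoff = value − price = 8,500 − 44,500 = -36,000.
Overbidding won the item at a price above value — truthful bidding would have avoided this loss.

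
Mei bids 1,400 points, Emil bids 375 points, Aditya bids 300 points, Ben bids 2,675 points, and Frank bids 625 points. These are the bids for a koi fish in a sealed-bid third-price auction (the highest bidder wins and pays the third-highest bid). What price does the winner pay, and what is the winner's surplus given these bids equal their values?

Bids in descending order: Ben 2,675 points > Mei 1,400 points > Frank 625 points > Emil 375 points > Aditya 300 points.
Ben is the highest bidder, so Ben wins.
Under the third-price rule, the price is the third-highest bid: 625 points.
Surplus = 2,675 points − 625 points = 2,050 points.

Price 625 points; surplus 2,050 points.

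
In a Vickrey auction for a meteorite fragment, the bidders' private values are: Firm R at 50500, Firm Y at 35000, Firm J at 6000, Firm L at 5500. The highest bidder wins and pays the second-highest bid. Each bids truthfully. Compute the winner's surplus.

15500

Ranking the bids: Firm R 50500 > Firm Y 35000 > Firm J 6000 > Firm L 5500.
Firm R wins with the top bid and pays the second-highest, 35000.
Surplus = 50500 − 35000 = 15500.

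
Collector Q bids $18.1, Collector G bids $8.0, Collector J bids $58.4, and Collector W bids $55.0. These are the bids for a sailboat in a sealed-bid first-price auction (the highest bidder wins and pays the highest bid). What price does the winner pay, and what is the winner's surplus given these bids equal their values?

Ranking the bids: Collector J $58.4, then Collector W $55.0, then Collector Q $18.1, then Collector G $8.0.
Collector J is the highest bidder, so Collector J wins.
Under the first-price rule, the price is the highest bid: $58.4.
Surplus = $58.4 − $58.4 = $0.0.

Price $58.4; surplus $0.0.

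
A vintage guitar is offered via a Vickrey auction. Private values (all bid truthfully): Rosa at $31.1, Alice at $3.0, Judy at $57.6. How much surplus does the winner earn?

Sorted high to low: Judy $57.6 > Rosa $31.1 > Alice $3.0.
Judy wins with the top bid and pays the second-highest, $31.1.
Surplus = $57.6 − $31.1 = $26.5.

Surplus = $26.5.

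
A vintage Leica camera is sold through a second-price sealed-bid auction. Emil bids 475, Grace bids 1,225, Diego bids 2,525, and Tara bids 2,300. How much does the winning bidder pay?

Price paid: 2,300.

Ranking the bids: Diego 2,525, then Tara 2,300, then Grace 1,225, then Emil 475.
Diego has the highest bid, so Diego wins.
The second-highest bid is 2,300, so that is what Diego pays.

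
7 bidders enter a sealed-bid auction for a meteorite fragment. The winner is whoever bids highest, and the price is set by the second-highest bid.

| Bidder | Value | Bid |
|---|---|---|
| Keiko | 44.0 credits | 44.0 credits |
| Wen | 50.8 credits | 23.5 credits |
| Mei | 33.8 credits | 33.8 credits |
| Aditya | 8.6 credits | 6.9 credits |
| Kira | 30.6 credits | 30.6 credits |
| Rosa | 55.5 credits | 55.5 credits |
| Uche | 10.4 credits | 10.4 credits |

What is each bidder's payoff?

Ranking the bids: Rosa 55.5 credits, then Keiko 44.0 credits, then Mei 33.8 credits, then Kira 30.6 credits, then Wen 23.5 credits, then Uche 10.4 credits, then Aditya 6.9 credits.
Rosa has the top bid and wins; the price is the second-highest bid, 44.0 credits.
Rosa's payoff = 55.5 credits − 44.0 credits = 11.5 credits. All other bidders lose, so their payoff is 0.

Payoffs: Keiko 0.0 credits, Wen 0.0 credits, Mei 0.0 credits, Aditya 0.0 credits, Kira 0.0 credits, Rosa 11.5 credits, Uche 0.0 credits.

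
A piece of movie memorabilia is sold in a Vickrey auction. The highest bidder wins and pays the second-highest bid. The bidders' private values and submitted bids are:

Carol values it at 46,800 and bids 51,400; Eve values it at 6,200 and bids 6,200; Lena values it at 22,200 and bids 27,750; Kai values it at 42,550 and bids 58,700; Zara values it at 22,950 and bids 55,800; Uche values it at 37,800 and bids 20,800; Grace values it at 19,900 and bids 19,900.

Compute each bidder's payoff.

Sorted high to low: Kai 58,700; Zara 55,800; Carol 51,400; Lena 27,750; Uche 20,800; Grace 19,900; Eve 6,200.
Kai has the top bid and wins; the price is the second-highest bid, 55,800.
Kai's payoff = 42,550 − 55,800 = -13,250. All other bidders lose, so their payoff is 0.

Payoffs: Carol 0, Eve 0, Lena 0, Kai -13,250, Zara 0, Uche 0, Grace 0.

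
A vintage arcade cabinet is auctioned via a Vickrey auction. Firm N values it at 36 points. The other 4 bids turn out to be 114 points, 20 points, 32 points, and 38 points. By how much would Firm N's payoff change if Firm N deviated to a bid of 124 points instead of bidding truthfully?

Change in payoff: -78 points.

The highest competing bid is 114 points.
Bidding truthfully at 36 points: the top bid is 114 points (a rival), so Firm N loses. Payoff = 0 points.
Bidding 124 points: Firm N has the top bid, wins, and pays the second-highest bid 114 points. Payoff = 36 points − 114 points = -78 points.
Change = -78 points − 0 points = -78 points.
Deviating from a truthful bid can only lose payoff in a second-price auction — never gain.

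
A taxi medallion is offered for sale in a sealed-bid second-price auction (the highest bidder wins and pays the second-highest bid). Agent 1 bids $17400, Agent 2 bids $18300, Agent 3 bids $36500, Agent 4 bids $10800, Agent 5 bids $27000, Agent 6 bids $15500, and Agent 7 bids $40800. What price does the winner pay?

Ordered from highest: Agent 7 $40800 > Agent 3 $36500 > Agent 5 $27000 > Agent 2 $18300 > Agent 1 $17400 > Agent 6 $15500 > Agent 4 $10800.
Agent 7 is the highest bidder, so Agent 7 wins.
Under the second-price rule, the price is the second-highest bid: $36500.

Price paid: $36500.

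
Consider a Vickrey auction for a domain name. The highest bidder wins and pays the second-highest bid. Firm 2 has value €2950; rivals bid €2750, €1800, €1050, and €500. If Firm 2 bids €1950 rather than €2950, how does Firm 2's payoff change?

-€200

The highest competing bid is €2750.
Bidding truthfully at €2950: Firm 2 has the top bid, wins, and pays the second-highest bid €2750. Payoff = €2950 − €2750 = €200.
Bidding €1950: the top bid is €2750 (a rival), so Firm 2 loses. Payoff = €0.
Change = €0 − €200 = -€200.
This is the dominant-strategy logic: truthful bidding weakly beats any alternative.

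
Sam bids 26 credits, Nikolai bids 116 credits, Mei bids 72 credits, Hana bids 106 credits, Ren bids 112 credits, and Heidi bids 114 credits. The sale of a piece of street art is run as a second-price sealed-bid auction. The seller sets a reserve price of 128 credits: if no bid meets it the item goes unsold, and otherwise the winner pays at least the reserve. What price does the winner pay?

unsold

Bids in descending order: Nikolai 116 credits; Heidi 114 credits; Ren 112 credits; Hana 106 credits; Mei 72 credits; Sam 26 credits.
The top bid 116 credits is below the reserve 128 credits, so the item goes unsold and nothing is paid.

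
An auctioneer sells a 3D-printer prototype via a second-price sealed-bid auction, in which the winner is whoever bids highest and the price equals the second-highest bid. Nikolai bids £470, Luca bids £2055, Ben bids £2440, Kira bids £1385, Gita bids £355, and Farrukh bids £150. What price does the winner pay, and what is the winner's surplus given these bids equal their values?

Sorted high to low: Ben £2440, then Luca £2055, then Kira £1385, then Nikolai £470, then Gita £355, then Farrukh £150.
Ben is the highest bidder, so Ben wins.
Under the second-price rule, the price is the second-highest bid: £2055.
Surplus = £2440 − £2055 = £385.

The winner pays £2055 for a surplus of £385.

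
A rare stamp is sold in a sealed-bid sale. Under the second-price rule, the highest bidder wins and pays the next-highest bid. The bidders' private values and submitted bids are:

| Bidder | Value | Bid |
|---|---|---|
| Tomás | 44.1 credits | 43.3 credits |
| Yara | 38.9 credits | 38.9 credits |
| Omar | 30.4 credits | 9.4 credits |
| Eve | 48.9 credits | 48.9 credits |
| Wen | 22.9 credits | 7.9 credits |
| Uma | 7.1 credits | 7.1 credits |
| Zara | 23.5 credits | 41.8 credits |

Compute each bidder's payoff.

Tomás 0.0 credits, Yara 0.0 credits, Omar 0.0 credits, Eve 5.6 credits, Wen 0.0 credits, Uma 0.0 credits, Zara 0.0 credits.

Bids in descending order: Eve 48.9 credits, then Tomás 43.3 credits, then Zara 41.8 credits, then Yara 38.9 credits, then Omar 9.4 credits, then Wen 7.9 credits, then Uma 7.1 credits.
Eve has the top bid and wins; the price is the second-highest bid, 43.3 credits.
Eve's payoff = 48.9 credits − 43.3 credits = 5.6 credits. All other bidders lose, so their payoff is 0.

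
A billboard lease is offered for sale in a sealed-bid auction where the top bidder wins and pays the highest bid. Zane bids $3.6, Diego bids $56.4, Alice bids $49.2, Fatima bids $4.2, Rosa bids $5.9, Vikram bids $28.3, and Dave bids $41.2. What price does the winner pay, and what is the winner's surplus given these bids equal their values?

Price $56.4; surplus $0.0.

Bids in descending order: Diego $56.4; Alice $49.2; Dave $41.2; Vikram $28.3; Rosa $5.9; Fatima $4.2; Zane $3.6.
Diego is the highest bidder, so Diego wins.
Under the first-price rule, the price is the highest bid: $56.4.
Surplus = $56.4 − $56.4 = $0.0.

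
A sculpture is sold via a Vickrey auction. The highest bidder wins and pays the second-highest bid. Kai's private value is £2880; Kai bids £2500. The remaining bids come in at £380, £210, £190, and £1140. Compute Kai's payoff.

Payoff = £1740.

Highest competing bid: £1140.
Kai's bid £2500 is the highest overall, so Kai wins and pays the second-highest bid, £1140.
Payoff = value − price = £2880 − £1140 = £1740.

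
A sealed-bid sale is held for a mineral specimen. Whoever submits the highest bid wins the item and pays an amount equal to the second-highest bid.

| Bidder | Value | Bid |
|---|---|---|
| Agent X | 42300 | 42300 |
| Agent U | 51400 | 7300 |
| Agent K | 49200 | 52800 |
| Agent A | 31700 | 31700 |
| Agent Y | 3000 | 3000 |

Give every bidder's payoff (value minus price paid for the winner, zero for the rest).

Ranking the bids: Agent K 52800 > Agent X 42300 > Agent A 31700 > Agent U 7300 > Agent Y 3000.
Agent K has the top bid and wins; the price is the second-highest bid, 42300.
Agent K's payoff = 49200 − 42300 = 6900. All other bidders lose, so their payoff is 0.

Agent X 0, Agent U 0, Agent K 6900, Agent A 0, Agent Y 0.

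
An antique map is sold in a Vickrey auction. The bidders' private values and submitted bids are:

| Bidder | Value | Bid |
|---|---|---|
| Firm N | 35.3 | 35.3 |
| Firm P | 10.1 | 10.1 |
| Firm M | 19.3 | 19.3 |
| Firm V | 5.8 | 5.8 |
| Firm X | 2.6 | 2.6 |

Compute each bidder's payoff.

Bids in descending order: Firm N 35.3, then Firm M 19.3, then Firm P 10.1, then Firm V 5.8, then Firm X 2.6.
Firm N has the top bid and wins; the price is the second-highest bid, 19.3.
Firm N's payoff = 35.3 − 19.3 = 16.0. All other bidders lose, so their payoff is 0.

Payoffs: Firm N 16.0, Firm P 0.0, Firm M 0.0, Firm V 0.0, Firm X 0.0.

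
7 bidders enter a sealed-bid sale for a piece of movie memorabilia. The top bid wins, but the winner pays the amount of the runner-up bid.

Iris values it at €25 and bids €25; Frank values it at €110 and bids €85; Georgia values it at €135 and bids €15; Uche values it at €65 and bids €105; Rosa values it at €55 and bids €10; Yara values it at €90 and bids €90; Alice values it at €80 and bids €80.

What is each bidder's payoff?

Bids in descending order: Uche €105 > Yara €90 > Frank €85 > Alice €80 > Iris €25 > Georgia €15 > Rosa €10.
Uche has the top bid and wins; the price is the second-highest bid, €90.
Uche's payoff = €65 − €90 = -€25. All other bidders lose, so their payoff is 0.

Payoffs: Iris €0, Frank €0, Georgia €0, Uche -€25, Rosa €0, Yara €0, Alice €0.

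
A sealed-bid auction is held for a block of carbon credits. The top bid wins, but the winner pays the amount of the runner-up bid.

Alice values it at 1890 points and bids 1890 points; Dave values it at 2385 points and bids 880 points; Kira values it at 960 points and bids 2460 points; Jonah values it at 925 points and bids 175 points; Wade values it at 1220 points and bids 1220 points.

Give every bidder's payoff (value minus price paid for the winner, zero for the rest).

Alice 0 points, Dave 0 points, Kira -930 points, Jonah 0 points, Wade 0 points.

Bids in descending order: Kira 2460 points > Alice 1890 points > Wade 1220 points > Dave 880 points > Jonah 175 points.
Kira has the top bid and wins; the price is the second-highest bid, 1890 points.
Kira's payoff = 960 points − 1890 points = -930 points. All other bidders lose, so their payoff is 0.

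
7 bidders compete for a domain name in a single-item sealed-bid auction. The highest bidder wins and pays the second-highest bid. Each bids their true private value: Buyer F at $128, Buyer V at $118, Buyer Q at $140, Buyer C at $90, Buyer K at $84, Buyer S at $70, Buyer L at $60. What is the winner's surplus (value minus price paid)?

Bids in descending order: Buyer Q $140 > Buyer F $128 > Buyer V $118 > Buyer C $90 > Buyer K $84 > Buyer S $70 > Buyer L $60.
Buyer Q wins with the top bid and pays the second-highest, $128.
Surplus = $140 − $128 = $12.

Winner's surplus: $12.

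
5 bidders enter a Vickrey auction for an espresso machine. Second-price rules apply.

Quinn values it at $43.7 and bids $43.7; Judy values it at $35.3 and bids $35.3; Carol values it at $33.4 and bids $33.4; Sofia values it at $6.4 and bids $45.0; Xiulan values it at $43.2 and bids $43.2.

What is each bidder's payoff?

Payoffs: Quinn $0.0, Judy $0.0, Carol $0.0, Sofia -$37.3, Xiulan $0.0.

Bids in descending order: Sofia $45.0, then Quinn $43.7, then Xiulan $43.2, then Judy $35.3, then Carol $33.4.
Sofia has the top bid and wins; the price is the second-highest bid, $43.7.
Sofia's payoff = $6.4 − $43.7 = -$37.3. All other bidders lose, so their payoff is 0.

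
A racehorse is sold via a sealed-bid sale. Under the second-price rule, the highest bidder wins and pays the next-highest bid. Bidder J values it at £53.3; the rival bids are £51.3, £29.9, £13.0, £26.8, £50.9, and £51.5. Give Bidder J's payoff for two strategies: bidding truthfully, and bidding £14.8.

Truthful: £1.8; alternative: £0.0.

The highest competing bid is £51.5.
Bidding truthfully at £53.3: Bidder J has the top bid, wins, and pays the second-highest bid £51.5. Payoff = £53.3 − £51.5 = £1.8.
Bidding £14.8: the top bid is £51.5 (a rival), so Bidder J loses. Payoff = £0.0.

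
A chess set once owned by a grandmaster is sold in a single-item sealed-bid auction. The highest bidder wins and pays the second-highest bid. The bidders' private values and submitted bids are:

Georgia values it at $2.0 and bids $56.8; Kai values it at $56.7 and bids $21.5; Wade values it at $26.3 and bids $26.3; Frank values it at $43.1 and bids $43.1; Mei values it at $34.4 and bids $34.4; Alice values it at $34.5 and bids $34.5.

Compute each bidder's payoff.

Georgia -$41.1, Kai $0.0, Wade $0.0, Frank $0.0, Mei $0.0, Alice $0.0.

Ranking the bids: Georgia $56.8 > Frank $43.1 > Alice $34.5 > Mei $34.4 > Wade $26.3 > Kai $21.5.
Georgia has the top bid and wins; the price is the second-highest bid, $43.1.
Georgia's payoff = $2.0 − $43.1 = -$41.1. All other bidders lose, so their payoff is 0.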